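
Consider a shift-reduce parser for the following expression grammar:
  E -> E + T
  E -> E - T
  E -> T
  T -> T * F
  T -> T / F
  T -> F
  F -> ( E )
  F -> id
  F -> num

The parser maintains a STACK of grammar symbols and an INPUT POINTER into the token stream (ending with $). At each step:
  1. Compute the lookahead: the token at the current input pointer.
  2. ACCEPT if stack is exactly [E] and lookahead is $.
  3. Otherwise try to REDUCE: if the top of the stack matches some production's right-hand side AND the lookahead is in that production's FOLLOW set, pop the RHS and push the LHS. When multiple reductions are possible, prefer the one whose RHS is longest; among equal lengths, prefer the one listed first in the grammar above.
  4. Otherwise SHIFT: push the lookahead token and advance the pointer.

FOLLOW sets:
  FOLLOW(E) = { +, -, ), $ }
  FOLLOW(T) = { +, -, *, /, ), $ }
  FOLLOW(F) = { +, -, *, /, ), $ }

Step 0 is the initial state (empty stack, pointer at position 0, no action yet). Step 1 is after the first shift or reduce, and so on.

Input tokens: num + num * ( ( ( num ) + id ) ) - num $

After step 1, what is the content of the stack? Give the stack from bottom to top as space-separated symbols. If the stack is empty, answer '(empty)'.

Step 1: shift num. Stack=[num] ptr=1 lookahead=+ remaining=[+ num * ( ( ( num ) + id ) ) - num $]

Answer: num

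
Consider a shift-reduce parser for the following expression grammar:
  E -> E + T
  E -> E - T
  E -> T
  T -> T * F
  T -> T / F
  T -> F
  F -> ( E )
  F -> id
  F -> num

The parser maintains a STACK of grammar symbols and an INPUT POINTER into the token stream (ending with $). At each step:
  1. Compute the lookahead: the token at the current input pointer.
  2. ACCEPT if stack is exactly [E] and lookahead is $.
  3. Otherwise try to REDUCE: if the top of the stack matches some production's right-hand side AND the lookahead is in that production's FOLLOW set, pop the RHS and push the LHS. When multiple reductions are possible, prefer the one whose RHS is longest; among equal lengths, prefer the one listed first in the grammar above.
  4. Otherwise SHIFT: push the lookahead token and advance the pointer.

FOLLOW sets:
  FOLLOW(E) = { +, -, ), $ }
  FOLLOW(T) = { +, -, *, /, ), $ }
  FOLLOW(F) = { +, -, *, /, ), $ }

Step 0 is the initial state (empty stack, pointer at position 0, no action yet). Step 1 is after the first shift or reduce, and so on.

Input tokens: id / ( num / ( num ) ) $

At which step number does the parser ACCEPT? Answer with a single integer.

Answer: 23

Derivation:
Step 1: shift id. Stack=[id] ptr=1 lookahead=/ remaining=[/ ( num / ( num ) ) $]
Step 2: reduce F->id. Stack=[F] ptr=1 lookahead=/ remaining=[/ ( num / ( num ) ) $]
Step 3: reduce T->F. Stack=[T] ptr=1 lookahead=/ remaining=[/ ( num / ( num ) ) $]
Step 4: shift /. Stack=[T /] ptr=2 lookahead=( remaining=[( num / ( num ) ) $]
Step 5: shift (. Stack=[T / (] ptr=3 lookahead=num remaining=[num / ( num ) ) $]
Step 6: shift num. Stack=[T / ( num] ptr=4 lookahead=/ remaining=[/ ( num ) ) $]
Step 7: reduce F->num. Stack=[T / ( F] ptr=4 lookahead=/ remaining=[/ ( num ) ) $]
Step 8: reduce T->F. Stack=[T / ( T] ptr=4 lookahead=/ remaining=[/ ( num ) ) $]
Step 9: shift /. Stack=[T / ( T /] ptr=5 lookahead=( remaining=[( num ) ) $]
Step 10: shift (. Stack=[T / ( T / (] ptr=6 lookahead=num remaining=[num ) ) $]
Step 11: shift num. Stack=[T / ( T / ( num] ptr=7 lookahead=) remaining=[) ) $]
Step 12: reduce F->num. Stack=[T / ( T / ( F] ptr=7 lookahead=) remaining=[) ) $]
Step 13: reduce T->F. Stack=[T / ( T / ( T] ptr=7 lookahead=) remaining=[) ) $]
Step 14: reduce E->T. Stack=[T / ( T / ( E] ptr=7 lookahead=) remaining=[) ) $]
Step 15: shift ). Stack=[T / ( T / ( E )] ptr=8 lookahead=) remaining=[) $]
Step 16: reduce F->( E ). Stack=[T / ( T / F] ptr=8 lookahead=) remaining=[) $]
Step 17: reduce T->T / F. Stack=[T / ( T] ptr=8 lookahead=) remaining=[) $]
Step 18: reduce E->T. Stack=[T / ( E] ptr=8 lookahead=) remaining=[) $]
Step 19: shift ). Stack=[T / ( E )] ptr=9 lookahead=$ remaining=[$]
Step 20: reduce F->( E ). Stack=[T / F] ptr=9 lookahead=$ remaining=[$]
Step 21: reduce T->T / F. Stack=[T] ptr=9 lookahead=$ remaining=[$]
Step 22: reduce E->T. Stack=[E] ptr=9 lookahead=$ remaining=[$]
Step 23: accept. Stack=[E] ptr=9 lookahead=$ remaining=[$]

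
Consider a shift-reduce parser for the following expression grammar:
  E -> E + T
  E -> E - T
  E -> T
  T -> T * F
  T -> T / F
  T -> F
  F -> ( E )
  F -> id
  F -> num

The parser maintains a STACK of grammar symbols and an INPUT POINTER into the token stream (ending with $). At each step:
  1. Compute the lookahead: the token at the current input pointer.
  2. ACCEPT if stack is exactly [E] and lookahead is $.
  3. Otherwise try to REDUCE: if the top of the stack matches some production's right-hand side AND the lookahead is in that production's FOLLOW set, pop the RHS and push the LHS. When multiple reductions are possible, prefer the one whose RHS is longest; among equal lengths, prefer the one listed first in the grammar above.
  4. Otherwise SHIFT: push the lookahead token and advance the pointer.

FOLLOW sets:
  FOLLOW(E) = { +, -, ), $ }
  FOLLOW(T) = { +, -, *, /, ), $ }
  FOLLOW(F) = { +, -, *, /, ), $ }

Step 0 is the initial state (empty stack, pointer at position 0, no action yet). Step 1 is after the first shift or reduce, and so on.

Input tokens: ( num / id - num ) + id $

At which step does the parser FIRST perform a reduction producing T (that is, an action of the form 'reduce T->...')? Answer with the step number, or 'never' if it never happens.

Answer: 4

Derivation:
Step 1: shift (. Stack=[(] ptr=1 lookahead=num remaining=[num / id - num ) + id $]
Step 2: shift num. Stack=[( num] ptr=2 lookahead=/ remaining=[/ id - num ) + id $]
Step 3: reduce F->num. Stack=[( F] ptr=2 lookahead=/ remaining=[/ id - num ) + id $]
Step 4: reduce T->F. Stack=[( T] ptr=2 lookahead=/ remaining=[/ id - num ) + id $]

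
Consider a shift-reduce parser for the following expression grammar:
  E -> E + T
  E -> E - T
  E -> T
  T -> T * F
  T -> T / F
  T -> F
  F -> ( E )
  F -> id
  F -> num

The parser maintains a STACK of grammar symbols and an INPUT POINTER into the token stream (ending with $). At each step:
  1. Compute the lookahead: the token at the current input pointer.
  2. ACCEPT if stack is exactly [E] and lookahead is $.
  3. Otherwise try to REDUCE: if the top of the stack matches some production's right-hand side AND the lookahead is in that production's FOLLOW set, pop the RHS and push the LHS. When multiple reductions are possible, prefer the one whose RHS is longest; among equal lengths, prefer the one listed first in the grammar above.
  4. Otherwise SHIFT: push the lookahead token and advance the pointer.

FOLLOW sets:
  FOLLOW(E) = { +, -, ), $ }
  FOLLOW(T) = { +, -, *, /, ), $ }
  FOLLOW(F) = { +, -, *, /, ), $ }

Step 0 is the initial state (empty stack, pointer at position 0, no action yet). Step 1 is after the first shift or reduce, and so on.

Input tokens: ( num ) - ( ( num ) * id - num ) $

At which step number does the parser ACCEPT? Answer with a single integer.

Step 1: shift (. Stack=[(] ptr=1 lookahead=num remaining=[num ) - ( ( num ) * id - num ) $]
Step 2: shift num. Stack=[( num] ptr=2 lookahead=) remaining=[) - ( ( num ) * id - num ) $]
Step 3: reduce F->num. Stack=[( F] ptr=2 lookahead=) remaining=[) - ( ( num ) * id - num ) $]
Step 4: reduce T->F. Stack=[( T] ptr=2 lookahead=) remaining=[) - ( ( num ) * id - num ) $]
Step 5: reduce E->T. Stack=[( E] ptr=2 lookahead=) remaining=[) - ( ( num ) * id - num ) $]
Step 6: shift ). Stack=[( E )] ptr=3 lookahead=- remaining=[- ( ( num ) * id - num ) $]
Step 7: reduce F->( E ). Stack=[F] ptr=3 lookahead=- remaining=[- ( ( num ) * id - num ) $]
Step 8: reduce T->F. Stack=[T] ptr=3 lookahead=- remaining=[- ( ( num ) * id - num ) $]
Step 9: reduce E->T. Stack=[E] ptr=3 lookahead=- remaining=[- ( ( num ) * id - num ) $]
Step 10: shift -. Stack=[E -] ptr=4 lookahead=( remaining=[( ( num ) * id - num ) $]
Step 11: shift (. Stack=[E - (] ptr=5 lookahead=( remaining=[( num ) * id - num ) $]
Step 12: shift (. Stack=[E - ( (] ptr=6 lookahead=num remaining=[num ) * id - num ) $]
Step 13: shift num. Stack=[E - ( ( num] ptr=7 lookahead=) remaining=[) * id - num ) $]
Step 14: reduce F->num. Stack=[E - ( ( F] ptr=7 lookahead=) remaining=[) * id - num ) $]
Step 15: reduce T->F. Stack=[E - ( ( T] ptr=7 lookahead=) remaining=[) * id - num ) $]
Step 16: reduce E->T. Stack=[E - ( ( E] ptr=7 lookahead=) remaining=[) * id - num ) $]
Step 17: shift ). Stack=[E - ( ( E )] ptr=8 lookahead=* remaining=[* id - num ) $]
Step 18: reduce F->( E ). Stack=[E - ( F] ptr=8 lookahead=* remaining=[* id - num ) $]
Step 19: reduce T->F. Stack=[E - ( T] ptr=8 lookahead=* remaining=[* id - num ) $]
Step 20: shift *. Stack=[E - ( T *] ptr=9 lookahead=id remaining=[id - num ) $]
Step 21: shift id. Stack=[E - ( T * id] ptr=10 lookahead=- remaining=[- num ) $]
Step 22: reduce F->id. Stack=[E - ( T * F] ptr=10 lookahead=- remaining=[- num ) $]
Step 23: reduce T->T * F. Stack=[E - ( T] ptr=10 lookahead=- remaining=[- num ) $]
Step 24: reduce E->T. Stack=[E - ( E] ptr=10 lookahead=- remaining=[- num ) $]
Step 25: shift -. Stack=[E - ( E -] ptr=11 lookahead=num remaining=[num ) $]
Step 26: shift num. Stack=[E - ( E - num] ptr=12 lookahead=) remaining=[) $]
Step 27: reduce F->num. Stack=[E - ( E - F] ptr=12 lookahead=) remaining=[) $]
Step 28: reduce T->F. Stack=[E - ( E - T] ptr=12 lookahead=) remaining=[) $]
Step 29: reduce E->E - T. Stack=[E - ( E] ptr=12 lookahead=) remaining=[) $]
Step 30: shift ). Stack=[E - ( E )] ptr=13 lookahead=$ remaining=[$]
Step 31: reduce F->( E ). Stack=[E - F] ptr=13 lookahead=$ remaining=[$]
Step 32: reduce T->F. Stack=[E - T] ptr=13 lookahead=$ remaining=[$]
Step 33: reduce E->E - T. Stack=[E] ptr=13 lookahead=$ remaining=[$]
Step 34: accept. Stack=[E] ptr=13 lookahead=$ remaining=[$]

Answer: 34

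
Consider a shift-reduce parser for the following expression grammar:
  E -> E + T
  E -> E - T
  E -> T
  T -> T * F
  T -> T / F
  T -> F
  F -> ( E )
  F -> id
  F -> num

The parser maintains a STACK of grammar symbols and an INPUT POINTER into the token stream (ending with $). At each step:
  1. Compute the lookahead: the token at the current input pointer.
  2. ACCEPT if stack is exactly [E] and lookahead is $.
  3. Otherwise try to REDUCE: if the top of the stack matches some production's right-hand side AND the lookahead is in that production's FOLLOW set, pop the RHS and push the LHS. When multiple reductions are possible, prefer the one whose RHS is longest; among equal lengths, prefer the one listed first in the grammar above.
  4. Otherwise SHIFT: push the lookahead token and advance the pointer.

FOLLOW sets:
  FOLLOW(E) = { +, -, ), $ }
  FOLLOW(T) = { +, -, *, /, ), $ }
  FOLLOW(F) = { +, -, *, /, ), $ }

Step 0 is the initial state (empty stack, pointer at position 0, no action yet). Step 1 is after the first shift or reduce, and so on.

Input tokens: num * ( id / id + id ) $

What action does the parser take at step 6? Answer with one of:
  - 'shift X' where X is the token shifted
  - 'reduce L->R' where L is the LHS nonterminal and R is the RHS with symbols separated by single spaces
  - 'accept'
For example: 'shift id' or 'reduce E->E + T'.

Step 1: shift num. Stack=[num] ptr=1 lookahead=* remaining=[* ( id / id + id ) $]
Step 2: reduce F->num. Stack=[F] ptr=1 lookahead=* remaining=[* ( id / id + id ) $]
Step 3: reduce T->F. Stack=[T] ptr=1 lookahead=* remaining=[* ( id / id + id ) $]
Step 4: shift *. Stack=[T *] ptr=2 lookahead=( remaining=[( id / id + id ) $]
Step 5: shift (. Stack=[T * (] ptr=3 lookahead=id remaining=[id / id + id ) $]
Step 6: shift id. Stack=[T * ( id] ptr=4 lookahead=/ remaining=[/ id + id ) $]

Answer: shift id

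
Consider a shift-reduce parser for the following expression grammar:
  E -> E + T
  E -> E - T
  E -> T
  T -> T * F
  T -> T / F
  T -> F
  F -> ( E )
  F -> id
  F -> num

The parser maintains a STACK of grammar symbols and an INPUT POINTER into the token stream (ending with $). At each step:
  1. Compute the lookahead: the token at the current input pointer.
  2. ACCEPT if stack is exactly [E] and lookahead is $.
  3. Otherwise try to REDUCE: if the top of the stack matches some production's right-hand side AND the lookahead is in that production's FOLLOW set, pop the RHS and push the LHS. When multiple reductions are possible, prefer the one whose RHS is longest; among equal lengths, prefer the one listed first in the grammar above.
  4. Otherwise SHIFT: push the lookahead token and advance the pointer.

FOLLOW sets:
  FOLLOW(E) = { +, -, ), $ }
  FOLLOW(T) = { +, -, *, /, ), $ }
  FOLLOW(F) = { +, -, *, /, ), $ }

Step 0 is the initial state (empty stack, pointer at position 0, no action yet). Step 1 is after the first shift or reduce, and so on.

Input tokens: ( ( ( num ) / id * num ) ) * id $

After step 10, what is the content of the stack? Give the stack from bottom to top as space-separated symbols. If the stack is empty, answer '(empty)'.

Answer: ( ( T

Derivation:
Step 1: shift (. Stack=[(] ptr=1 lookahead=( remaining=[( ( num ) / id * num ) ) * id $]
Step 2: shift (. Stack=[( (] ptr=2 lookahead=( remaining=[( num ) / id * num ) ) * id $]
Step 3: shift (. Stack=[( ( (] ptr=3 lookahead=num remaining=[num ) / id * num ) ) * id $]
Step 4: shift num. Stack=[( ( ( num] ptr=4 lookahead=) remaining=[) / id * num ) ) * id $]
Step 5: reduce F->num. Stack=[( ( ( F] ptr=4 lookahead=) remaining=[) / id * num ) ) * id $]
Step 6: reduce T->F. Stack=[( ( ( T] ptr=4 lookahead=) remaining=[) / id * num ) ) * id $]
Step 7: reduce E->T. Stack=[( ( ( E] ptr=4 lookahead=) remaining=[) / id * num ) ) * id $]
Step 8: shift ). Stack=[( ( ( E )] ptr=5 lookahead=/ remaining=[/ id * num ) ) * id $]
Step 9: reduce F->( E ). Stack=[( ( F] ptr=5 lookahead=/ remaining=[/ id * num ) ) * id $]
Step 10: reduce T->F. Stack=[( ( T] ptr=5 lookahead=/ remaining=[/ id * num ) ) * id $]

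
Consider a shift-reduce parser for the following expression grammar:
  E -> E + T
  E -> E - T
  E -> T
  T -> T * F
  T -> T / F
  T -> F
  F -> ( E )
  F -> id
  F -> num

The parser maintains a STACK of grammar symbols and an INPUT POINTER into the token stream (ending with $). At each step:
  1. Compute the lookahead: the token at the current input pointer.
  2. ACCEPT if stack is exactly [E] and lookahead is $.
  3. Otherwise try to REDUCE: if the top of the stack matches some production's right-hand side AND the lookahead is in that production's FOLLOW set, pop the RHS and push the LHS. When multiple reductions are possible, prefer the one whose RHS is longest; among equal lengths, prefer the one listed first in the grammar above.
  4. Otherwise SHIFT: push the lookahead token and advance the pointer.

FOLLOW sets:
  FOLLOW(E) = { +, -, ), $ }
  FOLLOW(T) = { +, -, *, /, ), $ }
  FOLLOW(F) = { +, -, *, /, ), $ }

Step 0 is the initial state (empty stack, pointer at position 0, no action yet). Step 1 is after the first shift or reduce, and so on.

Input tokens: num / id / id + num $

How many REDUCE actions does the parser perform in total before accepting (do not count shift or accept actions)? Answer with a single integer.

Step 1: shift num. Stack=[num] ptr=1 lookahead=/ remaining=[/ id / id + num $]
Step 2: reduce F->num. Stack=[F] ptr=1 lookahead=/ remaining=[/ id / id + num $]
Step 3: reduce T->F. Stack=[T] ptr=1 lookahead=/ remaining=[/ id / id + num $]
Step 4: shift /. Stack=[T /] ptr=2 lookahead=id remaining=[id / id + num $]
Step 5: shift id. Stack=[T / id] ptr=3 lookahead=/ remaining=[/ id + num $]
Step 6: reduce F->id. Stack=[T / F] ptr=3 lookahead=/ remaining=[/ id + num $]
Step 7: reduce T->T / F. Stack=[T] ptr=3 lookahead=/ remaining=[/ id + num $]
Step 8: shift /. Stack=[T /] ptr=4 lookahead=id remaining=[id + num $]
Step 9: shift id. Stack=[T / id] ptr=5 lookahead=+ remaining=[+ num $]
Step 10: reduce F->id. Stack=[T / F] ptr=5 lookahead=+ remaining=[+ num $]
Step 11: reduce T->T / F. Stack=[T] ptr=5 lookahead=+ remaining=[+ num $]
Step 12: reduce E->T. Stack=[E] ptr=5 lookahead=+ remaining=[+ num $]
Step 13: shift +. Stack=[E +] ptr=6 lookahead=num remaining=[num $]
Step 14: shift num. Stack=[E + num] ptr=7 lookahead=$ remaining=[$]
Step 15: reduce F->num. Stack=[E + F] ptr=7 lookahead=$ remaining=[$]
Step 16: reduce T->F. Stack=[E + T] ptr=7 lookahead=$ remaining=[$]
Step 17: reduce E->E + T. Stack=[E] ptr=7 lookahead=$ remaining=[$]
Step 18: accept. Stack=[E] ptr=7 lookahead=$ remaining=[$]

Answer: 10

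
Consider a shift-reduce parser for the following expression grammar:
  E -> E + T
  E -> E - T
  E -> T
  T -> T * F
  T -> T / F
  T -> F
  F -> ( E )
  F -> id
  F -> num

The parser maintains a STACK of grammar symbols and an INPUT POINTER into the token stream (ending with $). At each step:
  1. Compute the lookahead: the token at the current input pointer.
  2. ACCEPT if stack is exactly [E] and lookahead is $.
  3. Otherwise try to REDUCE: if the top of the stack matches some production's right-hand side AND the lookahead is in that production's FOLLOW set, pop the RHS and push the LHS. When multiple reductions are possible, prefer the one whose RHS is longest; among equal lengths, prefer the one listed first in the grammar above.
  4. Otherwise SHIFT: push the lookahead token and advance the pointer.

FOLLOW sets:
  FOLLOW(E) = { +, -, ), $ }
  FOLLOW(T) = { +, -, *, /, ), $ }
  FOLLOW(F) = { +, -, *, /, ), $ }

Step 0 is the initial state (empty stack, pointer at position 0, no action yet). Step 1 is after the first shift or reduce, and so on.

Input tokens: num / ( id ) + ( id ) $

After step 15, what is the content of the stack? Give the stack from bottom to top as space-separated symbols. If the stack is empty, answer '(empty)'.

Answer: E + (

Derivation:
Step 1: shift num. Stack=[num] ptr=1 lookahead=/ remaining=[/ ( id ) + ( id ) $]
Step 2: reduce F->num. Stack=[F] ptr=1 lookahead=/ remaining=[/ ( id ) + ( id ) $]
Step 3: reduce T->F. Stack=[T] ptr=1 lookahead=/ remaining=[/ ( id ) + ( id ) $]
Step 4: shift /. Stack=[T /] ptr=2 lookahead=( remaining=[( id ) + ( id ) $]
Step 5: shift (. Stack=[T / (] ptr=3 lookahead=id remaining=[id ) + ( id ) $]
Step 6: shift id. Stack=[T / ( id] ptr=4 lookahead=) remaining=[) + ( id ) $]
Step 7: reduce F->id. Stack=[T / ( F] ptr=4 lookahead=) remaining=[) + ( id ) $]
Step 8: reduce T->F. Stack=[T / ( T] ptr=4 lookahead=) remaining=[) + ( id ) $]
Step 9: reduce E->T. Stack=[T / ( E] ptr=4 lookahead=) remaining=[) + ( id ) $]
Step 10: shift ). Stack=[T / ( E )] ptr=5 lookahead=+ remaining=[+ ( id ) $]
Step 11: reduce F->( E ). Stack=[T / F] ptr=5 lookahead=+ remaining=[+ ( id ) $]
Step 12: reduce T->T / F. Stack=[T] ptr=5 lookahead=+ remaining=[+ ( id ) $]
Step 13: reduce E->T. Stack=[E] ptr=5 lookahead=+ remaining=[+ ( id ) $]
Step 14: shift +. Stack=[E +] ptr=6 lookahead=( remaining=[( id ) $]
Step 15: shift (. Stack=[E + (] ptr=7 lookahead=id remaining=[id ) $]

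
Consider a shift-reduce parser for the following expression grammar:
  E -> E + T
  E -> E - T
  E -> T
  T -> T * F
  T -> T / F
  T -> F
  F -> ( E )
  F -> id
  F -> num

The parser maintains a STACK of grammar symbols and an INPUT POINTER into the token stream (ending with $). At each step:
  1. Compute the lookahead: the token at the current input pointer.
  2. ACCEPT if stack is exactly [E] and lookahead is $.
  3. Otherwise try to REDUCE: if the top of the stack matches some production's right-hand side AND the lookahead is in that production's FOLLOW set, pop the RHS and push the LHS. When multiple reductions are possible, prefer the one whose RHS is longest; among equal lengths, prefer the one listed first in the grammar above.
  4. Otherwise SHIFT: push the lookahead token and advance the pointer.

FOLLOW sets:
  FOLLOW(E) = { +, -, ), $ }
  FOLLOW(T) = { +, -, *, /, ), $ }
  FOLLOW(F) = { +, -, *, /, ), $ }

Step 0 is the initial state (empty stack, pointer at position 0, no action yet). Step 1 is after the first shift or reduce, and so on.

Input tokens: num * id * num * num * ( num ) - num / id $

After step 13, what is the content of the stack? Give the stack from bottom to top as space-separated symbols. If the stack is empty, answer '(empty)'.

Step 1: shift num. Stack=[num] ptr=1 lookahead=* remaining=[* id * num * num * ( num ) - num / id $]
Step 2: reduce F->num. Stack=[F] ptr=1 lookahead=* remaining=[* id * num * num * ( num ) - num / id $]
Step 3: reduce T->F. Stack=[T] ptr=1 lookahead=* remaining=[* id * num * num * ( num ) - num / id $]
Step 4: shift *. Stack=[T *] ptr=2 lookahead=id remaining=[id * num * num * ( num ) - num / id $]
Step 5: shift id. Stack=[T * id] ptr=3 lookahead=* remaining=[* num * num * ( num ) - num / id $]
Step 6: reduce F->id. Stack=[T * F] ptr=3 lookahead=* remaining=[* num * num * ( num ) - num / id $]
Step 7: reduce T->T * F. Stack=[T] ptr=3 lookahead=* remaining=[* num * num * ( num ) - num / id $]
Step 8: shift *. Stack=[T *] ptr=4 lookahead=num remaining=[num * num * ( num ) - num / id $]
Step 9: shift num. Stack=[T * num] ptr=5 lookahead=* remaining=[* num * ( num ) - num / id $]
Step 10: reduce F->num. Stack=[T * F] ptr=5 lookahead=* remaining=[* num * ( num ) - num / id $]
Step 11: reduce T->T * F. Stack=[T] ptr=5 lookahead=* remaining=[* num * ( num ) - num / id $]
Step 12: shift *. Stack=[T *] ptr=6 lookahead=num remaining=[num * ( num ) - num / id $]
Step 13: shift num. Stack=[T * num] ptr=7 lookahead=* remaining=[* ( num ) - num / id $]

Answer: T * num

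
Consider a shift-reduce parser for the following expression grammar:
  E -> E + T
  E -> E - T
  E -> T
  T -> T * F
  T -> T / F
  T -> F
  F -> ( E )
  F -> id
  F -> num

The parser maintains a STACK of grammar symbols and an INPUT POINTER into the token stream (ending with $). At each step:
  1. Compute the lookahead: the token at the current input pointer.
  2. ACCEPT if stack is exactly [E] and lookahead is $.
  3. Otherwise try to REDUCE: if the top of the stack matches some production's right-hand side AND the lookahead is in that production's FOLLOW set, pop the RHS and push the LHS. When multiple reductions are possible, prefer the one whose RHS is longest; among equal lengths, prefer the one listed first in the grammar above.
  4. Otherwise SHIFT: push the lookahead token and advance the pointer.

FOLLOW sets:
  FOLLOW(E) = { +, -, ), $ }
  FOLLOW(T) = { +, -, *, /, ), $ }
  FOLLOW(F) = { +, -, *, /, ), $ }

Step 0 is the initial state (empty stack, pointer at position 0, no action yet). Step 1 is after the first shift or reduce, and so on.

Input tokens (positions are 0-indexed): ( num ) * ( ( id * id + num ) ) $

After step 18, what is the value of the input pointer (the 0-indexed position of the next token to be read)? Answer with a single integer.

Step 1: shift (. Stack=[(] ptr=1 lookahead=num remaining=[num ) * ( ( id * id + num ) ) $]
Step 2: shift num. Stack=[( num] ptr=2 lookahead=) remaining=[) * ( ( id * id + num ) ) $]
Step 3: reduce F->num. Stack=[( F] ptr=2 lookahead=) remaining=[) * ( ( id * id + num ) ) $]
Step 4: reduce T->F. Stack=[( T] ptr=2 lookahead=) remaining=[) * ( ( id * id + num ) ) $]
Step 5: reduce E->T. Stack=[( E] ptr=2 lookahead=) remaining=[) * ( ( id * id + num ) ) $]
Step 6: shift ). Stack=[( E )] ptr=3 lookahead=* remaining=[* ( ( id * id + num ) ) $]
Step 7: reduce F->( E ). Stack=[F] ptr=3 lookahead=* remaining=[* ( ( id * id + num ) ) $]
Step 8: reduce T->F. Stack=[T] ptr=3 lookahead=* remaining=[* ( ( id * id + num ) ) $]
Step 9: shift *. Stack=[T *] ptr=4 lookahead=( remaining=[( ( id * id + num ) ) $]
Step 10: shift (. Stack=[T * (] ptr=5 lookahead=( remaining=[( id * id + num ) ) $]
Step 11: shift (. Stack=[T * ( (] ptr=6 lookahead=id remaining=[id * id + num ) ) $]
Step 12: shift id. Stack=[T * ( ( id] ptr=7 lookahead=* remaining=[* id + num ) ) $]
Step 13: reduce F->id. Stack=[T * ( ( F] ptr=7 lookahead=* remaining=[* id + num ) ) $]
Step 14: reduce T->F. Stack=[T * ( ( T] ptr=7 lookahead=* remaining=[* id + num ) ) $]
Step 15: shift *. Stack=[T * ( ( T *] ptr=8 lookahead=id remaining=[id + num ) ) $]
Step 16: shift id. Stack=[T * ( ( T * id] ptr=9 lookahead=+ remaining=[+ num ) ) $]
Step 17: reduce F->id. Stack=[T * ( ( T * F] ptr=9 lookahead=+ remaining=[+ num ) ) $]
Step 18: reduce T->T * F. Stack=[T * ( ( T] ptr=9 lookahead=+ remaining=[+ num ) ) $]

Answer: 9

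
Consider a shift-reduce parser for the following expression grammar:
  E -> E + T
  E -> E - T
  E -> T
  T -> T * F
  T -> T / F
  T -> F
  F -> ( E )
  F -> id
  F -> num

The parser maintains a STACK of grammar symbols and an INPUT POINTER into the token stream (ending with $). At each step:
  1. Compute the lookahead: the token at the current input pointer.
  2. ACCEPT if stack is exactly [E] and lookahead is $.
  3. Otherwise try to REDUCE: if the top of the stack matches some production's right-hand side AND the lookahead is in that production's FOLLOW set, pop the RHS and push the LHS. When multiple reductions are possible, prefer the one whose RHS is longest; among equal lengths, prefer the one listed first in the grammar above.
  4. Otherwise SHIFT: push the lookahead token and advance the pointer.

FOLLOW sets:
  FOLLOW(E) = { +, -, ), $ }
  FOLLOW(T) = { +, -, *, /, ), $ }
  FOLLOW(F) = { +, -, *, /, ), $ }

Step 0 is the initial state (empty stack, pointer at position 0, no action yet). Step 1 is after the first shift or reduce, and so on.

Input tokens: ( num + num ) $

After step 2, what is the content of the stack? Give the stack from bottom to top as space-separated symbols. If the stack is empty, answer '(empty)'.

Answer: ( num

Derivation:
Step 1: shift (. Stack=[(] ptr=1 lookahead=num remaining=[num + num ) $]
Step 2: shift num. Stack=[( num] ptr=2 lookahead=+ remaining=[+ num ) $]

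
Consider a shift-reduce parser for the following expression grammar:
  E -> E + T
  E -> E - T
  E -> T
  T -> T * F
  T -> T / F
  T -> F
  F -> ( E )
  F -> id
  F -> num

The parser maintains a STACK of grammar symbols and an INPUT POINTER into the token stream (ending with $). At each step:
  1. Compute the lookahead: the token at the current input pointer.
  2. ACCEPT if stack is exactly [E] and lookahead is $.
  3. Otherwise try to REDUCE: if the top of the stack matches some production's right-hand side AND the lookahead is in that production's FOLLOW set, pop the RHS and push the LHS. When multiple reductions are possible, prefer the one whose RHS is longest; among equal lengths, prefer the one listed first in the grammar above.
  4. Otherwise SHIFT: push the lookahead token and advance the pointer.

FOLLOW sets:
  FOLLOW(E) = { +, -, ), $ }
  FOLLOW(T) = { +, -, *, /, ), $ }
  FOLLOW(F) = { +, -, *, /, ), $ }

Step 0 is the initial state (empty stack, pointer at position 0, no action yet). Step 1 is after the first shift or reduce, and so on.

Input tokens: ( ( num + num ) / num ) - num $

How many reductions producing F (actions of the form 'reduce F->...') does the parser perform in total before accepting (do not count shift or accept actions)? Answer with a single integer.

Step 1: shift (. Stack=[(] ptr=1 lookahead=( remaining=[( num + num ) / num ) - num $]
Step 2: shift (. Stack=[( (] ptr=2 lookahead=num remaining=[num + num ) / num ) - num $]
Step 3: shift num. Stack=[( ( num] ptr=3 lookahead=+ remaining=[+ num ) / num ) - num $]
Step 4: reduce F->num. Stack=[( ( F] ptr=3 lookahead=+ remaining=[+ num ) / num ) - num $]
Step 5: reduce T->F. Stack=[( ( T] ptr=3 lookahead=+ remaining=[+ num ) / num ) - num $]
Step 6: reduce E->T. Stack=[( ( E] ptr=3 lookahead=+ remaining=[+ num ) / num ) - num $]
Step 7: shift +. Stack=[( ( E +] ptr=4 lookahead=num remaining=[num ) / num ) - num $]
Step 8: shift num. Stack=[( ( E + num] ptr=5 lookahead=) remaining=[) / num ) - num $]
Step 9: reduce F->num. Stack=[( ( E + F] ptr=5 lookahead=) remaining=[) / num ) - num $]
Step 10: reduce T->F. Stack=[( ( E + T] ptr=5 lookahead=) remaining=[) / num ) - num $]
Step 11: reduce E->E + T. Stack=[( ( E] ptr=5 lookahead=) remaining=[) / num ) - num $]
Step 12: shift ). Stack=[( ( E )] ptr=6 lookahead=/ remaining=[/ num ) - num $]
Step 13: reduce F->( E ). Stack=[( F] ptr=6 lookahead=/ remaining=[/ num ) - num $]
Step 14: reduce T->F. Stack=[( T] ptr=6 lookahead=/ remaining=[/ num ) - num $]
Step 15: shift /. Stack=[( T /] ptr=7 lookahead=num remaining=[num ) - num $]
Step 16: shift num. Stack=[( T / num] ptr=8 lookahead=) remaining=[) - num $]
Step 17: reduce F->num. Stack=[( T / F] ptr=8 lookahead=) remaining=[) - num $]
Step 18: reduce T->T / F. Stack=[( T] ptr=8 lookahead=) remaining=[) - num $]
Step 19: reduce E->T. Stack=[( E] ptr=8 lookahead=) remaining=[) - num $]
Step 20: shift ). Stack=[( E )] ptr=9 lookahead=- remaining=[- num $]
Step 21: reduce F->( E ). Stack=[F] ptr=9 lookahead=- remaining=[- num $]
Step 22: reduce T->F. Stack=[T] ptr=9 lookahead=- remaining=[- num $]
Step 23: reduce E->T. Stack=[E] ptr=9 lookahead=- remaining=[- num $]
Step 24: shift -. Stack=[E -] ptr=10 lookahead=num remaining=[num $]
Step 25: shift num. Stack=[E - num] ptr=11 lookahead=$ remaining=[$]
Step 26: reduce F->num. Stack=[E - F] ptr=11 lookahead=$ remaining=[$]
Step 27: reduce T->F. Stack=[E - T] ptr=11 lookahead=$ remaining=[$]
Step 28: reduce E->E - T. Stack=[E] ptr=11 lookahead=$ remaining=[$]
Step 29: accept. Stack=[E] ptr=11 lookahead=$ remaining=[$]

Answer: 6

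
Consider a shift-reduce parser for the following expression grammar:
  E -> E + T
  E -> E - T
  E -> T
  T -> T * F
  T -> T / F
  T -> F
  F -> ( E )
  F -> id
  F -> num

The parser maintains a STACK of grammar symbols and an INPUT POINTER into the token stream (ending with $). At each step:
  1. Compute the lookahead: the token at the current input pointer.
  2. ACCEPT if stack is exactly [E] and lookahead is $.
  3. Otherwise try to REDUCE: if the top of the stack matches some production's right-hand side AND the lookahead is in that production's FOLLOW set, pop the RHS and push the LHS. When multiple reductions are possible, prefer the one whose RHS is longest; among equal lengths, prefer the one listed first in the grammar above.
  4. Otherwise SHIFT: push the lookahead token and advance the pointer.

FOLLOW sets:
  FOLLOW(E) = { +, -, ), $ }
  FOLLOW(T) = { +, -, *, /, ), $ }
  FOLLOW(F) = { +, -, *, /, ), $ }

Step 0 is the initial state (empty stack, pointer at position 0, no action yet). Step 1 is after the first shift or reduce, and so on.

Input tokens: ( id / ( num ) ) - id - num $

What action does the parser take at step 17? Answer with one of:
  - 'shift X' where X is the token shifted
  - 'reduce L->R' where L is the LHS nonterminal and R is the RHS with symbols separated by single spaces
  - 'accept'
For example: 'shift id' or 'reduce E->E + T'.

Step 1: shift (. Stack=[(] ptr=1 lookahead=id remaining=[id / ( num ) ) - id - num $]
Step 2: shift id. Stack=[( id] ptr=2 lookahead=/ remaining=[/ ( num ) ) - id - num $]
Step 3: reduce F->id. Stack=[( F] ptr=2 lookahead=/ remaining=[/ ( num ) ) - id - num $]
Step 4: reduce T->F. Stack=[( T] ptr=2 lookahead=/ remaining=[/ ( num ) ) - id - num $]
Step 5: shift /. Stack=[( T /] ptr=3 lookahead=( remaining=[( num ) ) - id - num $]
Step 6: shift (. Stack=[( T / (] ptr=4 lookahead=num remaining=[num ) ) - id - num $]
Step 7: shift num. Stack=[( T / ( num] ptr=5 lookahead=) remaining=[) ) - id - num $]
Step 8: reduce F->num. Stack=[( T / ( F] ptr=5 lookahead=) remaining=[) ) - id - num $]
Step 9: reduce T->F. Stack=[( T / ( T] ptr=5 lookahead=) remaining=[) ) - id - num $]
Step 10: reduce E->T. Stack=[( T / ( E] ptr=5 lookahead=) remaining=[) ) - id - num $]
Step 11: shift ). Stack=[( T / ( E )] ptr=6 lookahead=) remaining=[) - id - num $]
Step 12: reduce F->( E ). Stack=[( T / F] ptr=6 lookahead=) remaining=[) - id - num $]
Step 13: reduce T->T / F. Stack=[( T] ptr=6 lookahead=) remaining=[) - id - num $]
Step 14: reduce E->T. Stack=[( E] ptr=6 lookahead=) remaining=[) - id - num $]
Step 15: shift ). Stack=[( E )] ptr=7 lookahead=- remaining=[- id - num $]
Step 16: reduce F->( E ). Stack=[F] ptr=7 lookahead=- remaining=[- id - num $]
Step 17: reduce T->F. Stack=[T] ptr=7 lookahead=- remaining=[- id - num $]

Answer: reduce T->F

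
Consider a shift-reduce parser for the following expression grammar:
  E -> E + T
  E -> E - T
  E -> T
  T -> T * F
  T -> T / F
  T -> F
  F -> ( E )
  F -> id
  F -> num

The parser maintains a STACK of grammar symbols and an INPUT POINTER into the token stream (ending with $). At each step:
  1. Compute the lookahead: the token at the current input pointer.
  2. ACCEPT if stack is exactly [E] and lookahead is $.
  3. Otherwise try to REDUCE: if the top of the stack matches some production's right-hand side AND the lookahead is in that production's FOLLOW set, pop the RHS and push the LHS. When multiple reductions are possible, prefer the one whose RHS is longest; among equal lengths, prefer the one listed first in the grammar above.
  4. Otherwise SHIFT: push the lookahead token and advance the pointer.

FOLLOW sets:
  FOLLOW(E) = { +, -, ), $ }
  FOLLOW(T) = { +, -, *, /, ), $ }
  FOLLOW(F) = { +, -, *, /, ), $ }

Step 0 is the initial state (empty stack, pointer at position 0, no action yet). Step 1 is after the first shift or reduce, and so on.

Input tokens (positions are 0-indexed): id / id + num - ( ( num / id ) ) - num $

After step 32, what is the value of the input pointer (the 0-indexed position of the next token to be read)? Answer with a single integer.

Answer: 13

Derivation:
Step 1: shift id. Stack=[id] ptr=1 lookahead=/ remaining=[/ id + num - ( ( num / id ) ) - num $]
Step 2: reduce F->id. Stack=[F] ptr=1 lookahead=/ remaining=[/ id + num - ( ( num / id ) ) - num $]
Step 3: reduce T->F. Stack=[T] ptr=1 lookahead=/ remaining=[/ id + num - ( ( num / id ) ) - num $]
Step 4: shift /. Stack=[T /] ptr=2 lookahead=id remaining=[id + num - ( ( num / id ) ) - num $]
Step 5: shift id. Stack=[T / id] ptr=3 lookahead=+ remaining=[+ num - ( ( num / id ) ) - num $]
Step 6: reduce F->id. Stack=[T / F] ptr=3 lookahead=+ remaining=[+ num - ( ( num / id ) ) - num $]
Step 7: reduce T->T / F. Stack=[T] ptr=3 lookahead=+ remaining=[+ num - ( ( num / id ) ) - num $]
Step 8: reduce E->T. Stack=[E] ptr=3 lookahead=+ remaining=[+ num - ( ( num / id ) ) - num $]
Step 9: shift +. Stack=[E +] ptr=4 lookahead=num remaining=[num - ( ( num / id ) ) - num $]
Step 10: shift num. Stack=[E + num] ptr=5 lookahead=- remaining=[- ( ( num / id ) ) - num $]
Step 11: reduce F->num. Stack=[E + F] ptr=5 lookahead=- remaining=[- ( ( num / id ) ) - num $]
Step 12: reduce T->F. Stack=[E + T] ptr=5 lookahead=- remaining=[- ( ( num / id ) ) - num $]
Step 13: reduce E->E + T. Stack=[E] ptr=5 lookahead=- remaining=[- ( ( num / id ) ) - num $]
Step 14: shift -. Stack=[E -] ptr=6 lookahead=( remaining=[( ( num / id ) ) - num $]
Step 15: shift (. Stack=[E - (] ptr=7 lookahead=( remaining=[( num / id ) ) - num $]
Step 16: shift (. Stack=[E - ( (] ptr=8 lookahead=num remaining=[num / id ) ) - num $]
Step 17: shift num. Stack=[E - ( ( num] ptr=9 lookahead=/ remaining=[/ id ) ) - num $]
Step 18: reduce F->num. Stack=[E - ( ( F] ptr=9 lookahead=/ remaining=[/ id ) ) - num $]
Step 19: reduce T->F. Stack=[E - ( ( T] ptr=9 lookahead=/ remaining=[/ id ) ) - num $]
Step 20: shift /. Stack=[E - ( ( T /] ptr=10 lookahead=id remaining=[id ) ) - num $]
Step 21: shift id. Stack=[E - ( ( T / id] ptr=11 lookahead=) remaining=[) ) - num $]
Step 22: reduce F->id. Stack=[E - ( ( T / F] ptr=11 lookahead=) remaining=[) ) - num $]
Step 23: reduce T->T / F. Stack=[E - ( ( T] ptr=11 lookahead=) remaining=[) ) - num $]
Step 24: reduce E->T. Stack=[E - ( ( E] ptr=11 lookahead=) remaining=[) ) - num $]
Step 25: shift ). Stack=[E - ( ( E )] ptr=12 lookahead=) remaining=[) - num $]
Step 26: reduce F->( E ). Stack=[E - ( F] ptr=12 lookahead=) remaining=[) - num $]
Step 27: reduce T->F. Stack=[E - ( T] ptr=12 lookahead=) remaining=[) - num $]
Step 28: reduce E->T. Stack=[E - ( E] ptr=12 lookahead=) remaining=[) - num $]
Step 29: shift ). Stack=[E - ( E )] ptr=13 lookahead=- remaining=[- num $]
Step 30: reduce F->( E ). Stack=[E - F] ptr=13 lookahead=- remaining=[- num $]
Step 31: reduce T->F. Stack=[E - T] ptr=13 lookahead=- remaining=[- num $]
Step 32: reduce E->E - T. Stack=[E] ptr=13 lookahead=- remaining=[- num $]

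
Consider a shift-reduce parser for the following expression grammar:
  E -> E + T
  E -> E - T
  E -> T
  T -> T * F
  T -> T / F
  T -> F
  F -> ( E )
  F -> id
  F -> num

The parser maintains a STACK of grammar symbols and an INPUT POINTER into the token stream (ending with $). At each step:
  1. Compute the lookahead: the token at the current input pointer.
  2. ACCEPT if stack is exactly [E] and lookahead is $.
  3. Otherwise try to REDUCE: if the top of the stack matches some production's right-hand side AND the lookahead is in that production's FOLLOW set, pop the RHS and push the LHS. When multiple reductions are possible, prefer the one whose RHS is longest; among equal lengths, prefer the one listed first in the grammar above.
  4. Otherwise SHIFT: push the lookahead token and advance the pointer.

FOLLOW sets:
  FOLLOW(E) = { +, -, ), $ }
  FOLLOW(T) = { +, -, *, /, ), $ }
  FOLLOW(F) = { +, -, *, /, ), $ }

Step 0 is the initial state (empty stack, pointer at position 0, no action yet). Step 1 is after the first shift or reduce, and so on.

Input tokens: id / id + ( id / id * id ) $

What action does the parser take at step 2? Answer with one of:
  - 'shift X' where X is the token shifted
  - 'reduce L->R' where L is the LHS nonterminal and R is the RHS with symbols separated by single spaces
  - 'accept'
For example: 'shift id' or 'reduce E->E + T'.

Step 1: shift id. Stack=[id] ptr=1 lookahead=/ remaining=[/ id + ( id / id * id ) $]
Step 2: reduce F->id. Stack=[F] ptr=1 lookahead=/ remaining=[/ id + ( id / id * id ) $]

Answer: reduce F->id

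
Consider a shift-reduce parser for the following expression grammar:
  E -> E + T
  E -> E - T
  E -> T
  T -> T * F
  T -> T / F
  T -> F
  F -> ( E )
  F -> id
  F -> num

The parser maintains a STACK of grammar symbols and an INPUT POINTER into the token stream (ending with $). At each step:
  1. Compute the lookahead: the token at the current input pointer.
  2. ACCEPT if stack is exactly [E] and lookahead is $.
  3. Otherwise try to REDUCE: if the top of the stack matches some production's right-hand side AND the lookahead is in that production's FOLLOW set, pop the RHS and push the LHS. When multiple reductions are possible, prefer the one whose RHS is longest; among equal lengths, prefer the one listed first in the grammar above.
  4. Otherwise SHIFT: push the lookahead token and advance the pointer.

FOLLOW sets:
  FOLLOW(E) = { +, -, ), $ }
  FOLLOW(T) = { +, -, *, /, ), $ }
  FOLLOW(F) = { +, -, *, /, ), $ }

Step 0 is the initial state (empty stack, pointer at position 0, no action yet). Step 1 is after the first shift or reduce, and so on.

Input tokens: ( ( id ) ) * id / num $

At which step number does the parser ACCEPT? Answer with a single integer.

Answer: 23

Derivation:
Step 1: shift (. Stack=[(] ptr=1 lookahead=( remaining=[( id ) ) * id / num $]
Step 2: shift (. Stack=[( (] ptr=2 lookahead=id remaining=[id ) ) * id / num $]
Step 3: shift id. Stack=[( ( id] ptr=3 lookahead=) remaining=[) ) * id / num $]
Step 4: reduce F->id. Stack=[( ( F] ptr=3 lookahead=) remaining=[) ) * id / num $]
Step 5: reduce T->F. Stack=[( ( T] ptr=3 lookahead=) remaining=[) ) * id / num $]
Step 6: reduce E->T. Stack=[( ( E] ptr=3 lookahead=) remaining=[) ) * id / num $]
Step 7: shift ). Stack=[( ( E )] ptr=4 lookahead=) remaining=[) * id / num $]
Step 8: reduce F->( E ). Stack=[( F] ptr=4 lookahead=) remaining=[) * id / num $]
Step 9: reduce T->F. Stack=[( T] ptr=4 lookahead=) remaining=[) * id / num $]
Step 10: reduce E->T. Stack=[( E] ptr=4 lookahead=) remaining=[) * id / num $]
Step 11: shift ). Stack=[( E )] ptr=5 lookahead=* remaining=[* id / num $]
Step 12: reduce F->( E ). Stack=[F] ptr=5 lookahead=* remaining=[* id / num $]
Step 13: reduce T->F. Stack=[T] ptr=5 lookahead=* remaining=[* id / num $]
Step 14: shift *. Stack=[T *] ptr=6 lookahead=id remaining=[id / num $]
Step 15: shift id. Stack=[T * id] ptr=7 lookahead=/ remaining=[/ num $]
Step 16: reduce F->id. Stack=[T * F] ptr=7 lookahead=/ remaining=[/ num $]
Step 17: reduce T->T * F. Stack=[T] ptr=7 lookahead=/ remaining=[/ num $]
Step 18: shift /. Stack=[T /] ptr=8 lookahead=num remaining=[num $]
Step 19: shift num. Stack=[T / num] ptr=9 lookahead=$ remaining=[$]
Step 20: reduce F->num. Stack=[T / F] ptr=9 lookahead=$ remaining=[$]
Step 21: reduce T->T / F. Stack=[T] ptr=9 lookahead=$ remaining=[$]
Step 22: reduce E->T. Stack=[E] ptr=9 lookahead=$ remaining=[$]
Step 23: accept. Stack=[E] ptr=9 lookahead=$ remaining=[$]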